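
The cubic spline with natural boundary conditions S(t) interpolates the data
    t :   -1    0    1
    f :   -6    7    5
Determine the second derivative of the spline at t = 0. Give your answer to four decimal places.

Let m_i = S''(x_i). Step sizes h_i = 1, 1; slopes of the chords Δ_i = (y_(i+1) - y_i)/h_i = 13, -2.
  1·m_0 + 4·m_1 + 1·m_2 = 6(Δ_1 - Δ_0) = -90
Natural end conditions: m_0 = m_2 = 0.
Hence m_0 = 0, m_1 = -45/2, m_2 = 0.

-22.5000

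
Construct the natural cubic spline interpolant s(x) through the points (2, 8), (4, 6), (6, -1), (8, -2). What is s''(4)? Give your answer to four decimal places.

With m_i denoting the second derivative at x_i, h_i = 2, 2, 2, and Δ_i = (y_(i+1) − y_i)/h_i = -1, -7/2, -1/2:
  2·m_0 + 8·m_1 + 2·m_2 = 6(Δ_1 - Δ_0) = -15
  2·m_1 + 8·m_2 + 2·m_3 = 6(Δ_2 - Δ_1) = 18
Natural end conditions: m_0 = m_3 = 0.
Forward elimination and back-substitution give m_0 = 0, m_1 = -13/5, m_2 = 29/10, m_3 = 0.

-2.6000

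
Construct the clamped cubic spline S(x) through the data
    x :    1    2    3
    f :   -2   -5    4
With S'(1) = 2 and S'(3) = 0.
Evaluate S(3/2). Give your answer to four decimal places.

-3.7500

Write m_i for S''(x_i). With h_i = 1, 1 and divided differences Δ_i = -3, 9, the continuity of S' gives the tridiagonal system
  1·m_0 + 4·m_1 + 1·m_2 = 6(Δ_1 - Δ_0) = 72
Clamped end conditions give two more equations: 2h_0·m_0 + h_0·m_1 = 6(Δ_0 - S'(1)) = -30 and h_1·m_1 + 2h_1·m_2 = 6(S'(3) - Δ_1) = -54.
Solving: m_0 = -34, m_1 = 38, m_2 = -46.
On [1, 2], S(x) = -2 + 2·(x - 1) - 17·(x - 1)² + 12·(x - 1)³.
With (x - 1) = 1/2: S(3/2) = -15/4.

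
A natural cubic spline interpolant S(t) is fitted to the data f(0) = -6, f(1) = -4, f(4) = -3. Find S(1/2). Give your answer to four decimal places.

-4.9219

Write M_i for S''(x_i). With h_i = 1, 3 and divided differences Δ_i = 2, 1/3, the continuity of S' gives the tridiagonal system
  1·M_0 + 8·M_1 + 3·M_2 = 6(Δ_1 - Δ_0) = -10
Natural end conditions: M_0 = M_2 = 0.
Hence M_0 = 0, M_1 = -5/4, M_2 = 0.
On [0, 1], S(t) = -6 + 53/24·t + 0·t² - 5/24·t³.
With t = 1/2: S(1/2) = -315/64.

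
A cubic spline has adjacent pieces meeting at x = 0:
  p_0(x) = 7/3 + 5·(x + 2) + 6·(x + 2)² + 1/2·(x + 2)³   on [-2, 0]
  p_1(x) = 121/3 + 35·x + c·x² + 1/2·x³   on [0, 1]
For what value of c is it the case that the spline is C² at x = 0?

9

p_0''(x) = 12 + 3·(x + 2), so p_0''(0) = 18. On the right, p_1''(0) = 2c, so c = 9.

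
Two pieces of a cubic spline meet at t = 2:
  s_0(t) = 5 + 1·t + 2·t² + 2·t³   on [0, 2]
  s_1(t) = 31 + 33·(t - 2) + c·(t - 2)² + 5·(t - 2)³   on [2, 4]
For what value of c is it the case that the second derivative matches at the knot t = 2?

14

s_0''(t) = 4 + 12·t, so s_0''(2) = 28. On the right, s_1''(2) = 2c, so c = 14.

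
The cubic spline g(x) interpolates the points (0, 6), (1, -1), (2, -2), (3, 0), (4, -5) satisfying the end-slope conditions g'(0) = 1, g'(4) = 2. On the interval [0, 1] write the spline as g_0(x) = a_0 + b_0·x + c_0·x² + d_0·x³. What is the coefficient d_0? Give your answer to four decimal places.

7.8929

Write m_i for g''(x_i). With h_i = 1, 1, 1, 1 and divided differences Δ_i = -7, -1, 2, -5, the continuity of g' gives the tridiagonal system
  1·m_0 + 4·m_1 + 1·m_2 = 6(Δ_1 - Δ_0) = 36
  1·m_1 + 4·m_2 + 1·m_3 = 6(Δ_2 - Δ_1) = 18
  1·m_2 + 4·m_3 + 1·m_4 = 6(Δ_3 - Δ_2) = -42
Clamped end conditions give two more equations: 2h_0·m_0 + h_0·m_1 = 6(Δ_0 - g'(0)) = -48 and h_3·m_3 + 2h_3·m_4 = 6(g'(4) - Δ_3) = 42.
Solving: m_0 = -445/14, m_1 = 109/7, m_2 = 11/2, m_3 = -137/7, m_4 = 431/14.
On [0, 1], with g_0(x) = a_0 + b_0·x + c_0·x² + d_0·x³: c_0 = m_0/2 = -445/28, d_0 = (m_1 - m_0)/(6h_0) = 221/28, b_0 = Δ_0 - h_0(2m_0 + m_1)/6 = 1.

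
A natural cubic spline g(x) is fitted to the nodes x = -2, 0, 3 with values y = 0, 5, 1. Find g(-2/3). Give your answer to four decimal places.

Put σ_i = g'' at the i-th knot. Here h = (2, 3) and Δ = (5/2, -4/3), so the interior equations h_(i-1)·σ_(i-1) + 2(h_(i-1)+h_i)·σ_i + h_i·σ_(i+1) = 6(Δ_i − Δ_(i-1)) read
  2·σ_0 + 10·σ_1 + 3·σ_2 = 6(Δ_1 - Δ_0) = -23
Natural end conditions: σ_0 = σ_2 = 0.
Solving the tridiagonal system: σ_0 = 0, σ_1 = -23/10, σ_2 = 0.
On [-2, 0], g(x) = 0 + 49/15·(x + 2) + 0·(x + 2)² - 23/120·(x + 2)³.
With (x + 2) = 4/3: g(-2/3) = 316/81.

3.9012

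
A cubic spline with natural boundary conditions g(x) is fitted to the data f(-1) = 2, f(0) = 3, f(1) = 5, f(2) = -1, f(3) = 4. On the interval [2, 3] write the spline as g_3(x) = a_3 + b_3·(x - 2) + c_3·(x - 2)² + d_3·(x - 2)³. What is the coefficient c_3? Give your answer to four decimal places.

Write m_i for g''(x_i). With h_i = 1, 1, 1, 1 and divided differences Δ_i = 1, 2, -6, 5, the continuity of g' gives the tridiagonal system
  1·m_0 + 4·m_1 + 1·m_2 = 6(Δ_1 - Δ_0) = 6
  1·m_1 + 4·m_2 + 1·m_3 = 6(Δ_2 - Δ_1) = -48
  1·m_2 + 4·m_3 + 1·m_4 = 6(Δ_3 - Δ_2) = 66
Natural end conditions: m_0 = m_4 = 0.
Hence m_0 = 0, m_1 = 87/14, m_2 = -132/7, m_3 = 297/14, m_4 = 0.
On [2, 3], with g_3(x) = a_3 + b_3·(x - 2) + c_3·(x - 2)² + d_3·(x - 2)³: c_3 = m_3/2 = 297/28, d_3 = (m_4 - m_3)/(6h_3) = -99/28, b_3 = Δ_3 - h_3(2m_3 + m_4)/6 = -29/14.

10.6071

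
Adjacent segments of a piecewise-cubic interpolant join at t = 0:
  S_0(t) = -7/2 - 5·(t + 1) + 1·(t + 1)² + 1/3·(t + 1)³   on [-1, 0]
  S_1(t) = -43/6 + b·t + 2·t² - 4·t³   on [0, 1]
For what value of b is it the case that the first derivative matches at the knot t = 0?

-2

S_0'(t) = -5 + 2·(t + 1) + 1·(t + 1)², so S_0'(0) = -2. On the right, S_1'(0) = b, so b = -2.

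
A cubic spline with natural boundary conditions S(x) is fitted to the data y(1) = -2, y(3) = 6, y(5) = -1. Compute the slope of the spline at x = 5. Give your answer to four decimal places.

With M_i denoting the second derivative at x_i, h_i = 2, 2, and Δ_i = (y_(i+1) − y_i)/h_i = 4, -7/2:
  2·M_0 + 8·M_1 + 2·M_2 = 6(Δ_1 - Δ_0) = -45
Natural end conditions: M_0 = M_2 = 0.
Solving: M_0 = 0, M_1 = -45/8, M_2 = 0.
On [3, 5], S'(x) = b_1 + 2c_1·(x - 3) + 3d_1·(x - 3)² with b_1 = Δ_1 - h_1(2M_1 + M_2)/6 = 1/4, c_1 = M_1/2 = -45/16, d_1 = (M_2 - M_1)/(6h_1) = 15/32. So S'(5) = -43/8.

-5.3750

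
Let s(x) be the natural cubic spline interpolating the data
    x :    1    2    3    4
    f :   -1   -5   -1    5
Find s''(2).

12

With M_i denoting the second derivative at x_i, h_i = 1, 1, 1, and Δ_i = (y_(i+1) − y_i)/h_i = -4, 4, 6:
  1·M_0 + 4·M_1 + 1·M_2 = 6(Δ_1 - Δ_0) = 48
  1·M_1 + 4·M_2 + 1·M_3 = 6(Δ_2 - Δ_1) = 12
Natural end conditions: M_0 = M_3 = 0.
Solving: M_0 = 0, M_1 = 12, M_2 = 0, M_3 = 0.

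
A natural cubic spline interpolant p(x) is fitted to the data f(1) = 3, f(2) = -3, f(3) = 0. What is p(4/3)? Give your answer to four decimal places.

0.3333

With m_i denoting the second derivative at x_i, h_i = 1, 1, and Δ_i = (y_(i+1) − y_i)/h_i = -6, 3:
  1·m_0 + 4·m_1 + 1·m_2 = 6(Δ_1 - Δ_0) = 54
Natural end conditions: m_0 = m_2 = 0.
Solving: m_0 = 0, m_1 = 27/2, m_2 = 0.
On [1, 2], p(x) = 3 - 33/4·(x - 1) + 0·(x - 1)² + 9/4·(x - 1)³.
With (x - 1) = 1/3: p(4/3) = 1/3.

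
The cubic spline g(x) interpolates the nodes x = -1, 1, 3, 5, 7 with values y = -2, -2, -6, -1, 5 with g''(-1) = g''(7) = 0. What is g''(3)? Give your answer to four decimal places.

4.1786

Let M_i = g''(x_i). Step sizes h_i = 2, 2, 2, 2; slopes of the chords Δ_i = (y_(i+1) - y_i)/h_i = 0, -2, 5/2, 3.
  2·M_0 + 8·M_1 + 2·M_2 = 6(Δ_1 - Δ_0) = -12
  2·M_1 + 8·M_2 + 2·M_3 = 6(Δ_2 - Δ_1) = 27
  2·M_2 + 8·M_3 + 2·M_4 = 6(Δ_3 - Δ_2) = 3
Natural end conditions: M_0 = M_4 = 0.
Solving: M_0 = 0, M_1 = -285/112, M_2 = 117/28, M_3 = -75/112, M_4 = 0.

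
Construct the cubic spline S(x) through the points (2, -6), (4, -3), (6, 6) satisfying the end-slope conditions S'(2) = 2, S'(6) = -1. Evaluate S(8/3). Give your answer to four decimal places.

Put M_i = S'' at the i-th knot. Here h = (2, 2) and Δ = (3/2, 9/2), so the interior equations h_(i-1)·M_(i-1) + 2(h_(i-1)+h_i)·M_i + h_i·M_(i+1) = 6(Δ_i − Δ_(i-1)) read
  2·M_0 + 8·M_1 + 2·M_2 = 6(Δ_1 - Δ_0) = 18
Clamped end conditions give two more equations: 2h_0·M_0 + h_0·M_1 = 6(Δ_0 - S'(2)) = -3 and h_1·M_1 + 2h_1·M_2 = 6(S'(6) - Δ_1) = -33.
Forward elimination and back-substitution give M_0 = -15/4, M_1 = 6, M_2 = -45/4.
On [2, 4], S(x) = -6 + 2·(x - 2) - 15/8·(x - 2)² + 13/16·(x - 2)³.
With (x - 2) = 2/3: S(8/3) = -142/27.

-5.2593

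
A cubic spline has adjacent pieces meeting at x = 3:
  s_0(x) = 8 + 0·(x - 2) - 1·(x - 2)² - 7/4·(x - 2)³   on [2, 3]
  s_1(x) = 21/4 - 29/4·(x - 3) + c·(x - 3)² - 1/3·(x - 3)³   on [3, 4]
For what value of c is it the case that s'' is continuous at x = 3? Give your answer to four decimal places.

-6.2500

s_0''(x) = -2 - 21/2·(x - 2), so s_0''(3) = -25/2. On the right, s_1''(3) = 2c, so c = -25/4.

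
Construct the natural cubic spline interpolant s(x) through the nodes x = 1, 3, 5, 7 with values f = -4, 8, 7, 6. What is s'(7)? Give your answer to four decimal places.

Put M_i = s'' at the i-th knot. Here h = (2, 2, 2) and Δ = (6, -1/2, -1/2), so the interior equations h_(i-1)·M_(i-1) + 2(h_(i-1)+h_i)·M_i + h_i·M_(i+1) = 6(Δ_i − Δ_(i-1)) read
  2·M_0 + 8·M_1 + 2·M_2 = 6(Δ_1 - Δ_0) = -39
  2·M_1 + 8·M_2 + 2·M_3 = 6(Δ_2 - Δ_1) = 0
Natural end conditions: M_0 = M_3 = 0.
Solving: M_0 = 0, M_1 = -26/5, M_2 = 13/10, M_3 = 0.
On [5, 7], s'(x) = b_2 + 2c_2·(x - 5) + 3d_2·(x - 5)² with b_2 = Δ_2 - h_2(2M_2 + M_3)/6 = -41/30, c_2 = M_2/2 = 13/20, d_2 = (M_3 - M_2)/(6h_2) = -13/120. So s'(7) = -1/15.

-0.0667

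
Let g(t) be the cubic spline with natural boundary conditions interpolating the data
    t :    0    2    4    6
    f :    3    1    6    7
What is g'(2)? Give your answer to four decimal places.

1.1333

Write M_i for g''(x_i). With h_i = 2, 2, 2 and divided differences Δ_i = -1, 5/2, 1/2, the continuity of g' gives the tridiagonal system
  2·M_0 + 8·M_1 + 2·M_2 = 6(Δ_1 - Δ_0) = 21
  2·M_1 + 8·M_2 + 2·M_3 = 6(Δ_2 - Δ_1) = -12
Natural end conditions: M_0 = M_3 = 0.
Forward elimination and back-substitution give M_0 = 0, M_1 = 16/5, M_2 = -23/10, M_3 = 0.
On [2, 4], g'(t) = b_1 + 2c_1·(t - 2) + 3d_1·(t - 2)² with b_1 = Δ_1 - h_1(2M_1 + M_2)/6 = 17/15, c_1 = M_1/2 = 8/5, d_1 = (M_2 - M_1)/(6h_1) = -11/24. So g'(2) = 17/15.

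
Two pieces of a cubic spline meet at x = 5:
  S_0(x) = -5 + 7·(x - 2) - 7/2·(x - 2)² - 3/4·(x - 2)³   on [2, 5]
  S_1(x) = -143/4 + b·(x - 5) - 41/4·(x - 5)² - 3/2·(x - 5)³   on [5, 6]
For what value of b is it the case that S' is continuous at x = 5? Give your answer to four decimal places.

S_0'(x) = 7 - 7·(x - 2) - 9/4·(x - 2)², so S_0'(5) = -137/4. On the right, S_1'(5) = b, so b = -137/4.

-34.2500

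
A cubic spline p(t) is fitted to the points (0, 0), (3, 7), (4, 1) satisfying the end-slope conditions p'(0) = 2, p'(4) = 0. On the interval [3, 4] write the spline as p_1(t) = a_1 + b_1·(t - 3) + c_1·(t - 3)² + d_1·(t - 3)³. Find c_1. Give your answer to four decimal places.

-5.7500

Write M_i for p''(x_i). With h_i = 3, 1 and divided differences Δ_i = 7/3, -6, the continuity of p' gives the tridiagonal system
  3·M_0 + 8·M_1 + 1·M_2 = 6(Δ_1 - Δ_0) = -50
Clamped end conditions give two more equations: 2h_0·M_0 + h_0·M_1 = 6(Δ_0 - p'(0)) = 2 and h_1·M_1 + 2h_1·M_2 = 6(p'(4) - Δ_1) = 36.
Solving: M_0 = 73/12, M_1 = -23/2, M_2 = 95/4.
On [3, 4], with p_1(t) = a_1 + b_1·(t - 3) + c_1·(t - 3)² + d_1·(t - 3)³: c_1 = M_1/2 = -23/4, d_1 = (M_2 - M_1)/(6h_1) = 47/8, b_1 = Δ_1 - h_1(2M_1 + M_2)/6 = -49/8.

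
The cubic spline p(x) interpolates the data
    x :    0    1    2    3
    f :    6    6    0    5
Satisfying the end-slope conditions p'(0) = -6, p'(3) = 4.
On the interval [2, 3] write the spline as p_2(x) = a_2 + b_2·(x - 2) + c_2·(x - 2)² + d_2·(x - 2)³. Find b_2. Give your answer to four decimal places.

With σ_i denoting the second derivative at x_i, h_i = 1, 1, 1, and Δ_i = (y_(i+1) − y_i)/h_i = 0, -6, 5:
  1·σ_0 + 4·σ_1 + 1·σ_2 = 6(Δ_1 - Δ_0) = -36
  1·σ_1 + 4·σ_2 + 1·σ_3 = 6(Δ_2 - Δ_1) = 66
Clamped end conditions give two more equations: 2h_0·σ_0 + h_0·σ_1 = 6(Δ_0 - p'(0)) = 36 and h_2·σ_2 + 2h_2·σ_3 = 6(p'(3) - Δ_2) = -6.
Solving the tridiagonal system: σ_0 = 442/15, σ_1 = -344/15, σ_2 = 394/15, σ_3 = -242/15.
On [2, 3], with p_2(x) = a_2 + b_2·(x - 2) + c_2·(x - 2)² + d_2·(x - 2)³: c_2 = σ_2/2 = 197/15, d_2 = (σ_3 - σ_2)/(6h_2) = -106/15, b_2 = Δ_2 - h_2(2σ_2 + σ_3)/6 = -16/15.

-1.0667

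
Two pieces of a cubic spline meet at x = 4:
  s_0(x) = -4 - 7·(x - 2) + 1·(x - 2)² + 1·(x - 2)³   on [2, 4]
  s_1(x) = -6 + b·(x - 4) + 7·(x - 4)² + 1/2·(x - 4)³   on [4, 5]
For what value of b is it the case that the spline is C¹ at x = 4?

s_0'(x) = -7 + 2·(x - 2) + 3·(x - 2)², so s_0'(4) = 9. On the right, s_1'(4) = b, so b = 9.

9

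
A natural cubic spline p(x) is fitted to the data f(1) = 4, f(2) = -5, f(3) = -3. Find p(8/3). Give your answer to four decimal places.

-4.4815

Put M_i = p'' at the i-th knot. Here h = (1, 1) and Δ = (-9, 2), so the interior equations h_(i-1)·M_(i-1) + 2(h_(i-1)+h_i)·M_i + h_i·M_(i+1) = 6(Δ_i − Δ_(i-1)) read
  1·M_0 + 4·M_1 + 1·M_2 = 6(Δ_1 - Δ_0) = 66
Natural end conditions: M_0 = M_2 = 0.
Solving the tridiagonal system: M_0 = 0, M_1 = 33/2, M_2 = 0.
On [2, 3], p(x) = -5 - 7/2·(x - 2) + 33/4·(x - 2)² - 11/4·(x - 2)³.
With (x - 2) = 2/3: p(8/3) = -121/27.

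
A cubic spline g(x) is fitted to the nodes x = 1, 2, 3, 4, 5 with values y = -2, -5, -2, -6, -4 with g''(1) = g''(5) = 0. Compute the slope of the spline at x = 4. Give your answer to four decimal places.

-2.4286

Put M_i = g'' at the i-th knot. Here h = (1, 1, 1, 1) and Δ = (-3, 3, -4, 2), so the interior equations h_(i-1)·M_(i-1) + 2(h_(i-1)+h_i)·M_i + h_i·M_(i+1) = 6(Δ_i − Δ_(i-1)) read
  1·M_0 + 4·M_1 + 1·M_2 = 6(Δ_1 - Δ_0) = 36
  1·M_1 + 4·M_2 + 1·M_3 = 6(Δ_2 - Δ_1) = -42
  1·M_2 + 4·M_3 + 1·M_4 = 6(Δ_3 - Δ_2) = 36
Natural end conditions: M_0 = M_4 = 0.
Solving: M_0 = 0, M_1 = 93/7, M_2 = -120/7, M_3 = 93/7, M_4 = 0.
On [4, 5], g'(x) = b_3 + 2c_3·(x - 4) + 3d_3·(x - 4)² with b_3 = Δ_3 - h_3(2M_3 + M_4)/6 = -17/7, c_3 = M_3/2 = 93/14, d_3 = (M_4 - M_3)/(6h_3) = -31/14. So g'(4) = -17/7.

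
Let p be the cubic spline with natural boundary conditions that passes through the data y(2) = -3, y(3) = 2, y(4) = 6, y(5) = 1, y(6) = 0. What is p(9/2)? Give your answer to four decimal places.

3.9085

Write σ_i for p''(x_i). With h_i = 1, 1, 1, 1 and divided differences Δ_i = 5, 4, -5, -1, the continuity of p' gives the tridiagonal system
  1·σ_0 + 4·σ_1 + 1·σ_2 = 6(Δ_1 - Δ_0) = -6
  1·σ_1 + 4·σ_2 + 1·σ_3 = 6(Δ_2 - Δ_1) = -54
  1·σ_2 + 4·σ_3 + 1·σ_4 = 6(Δ_3 - Δ_2) = 24
Natural end conditions: σ_0 = σ_4 = 0.
Solving the tridiagonal system: σ_0 = 0, σ_1 = 75/28, σ_2 = -117/7, σ_3 = 285/28, σ_4 = 0.
On [4, 5], p(t) = 6 - 9/8·(t - 4) - 117/14·(t - 4)² + 251/56·(t - 4)³.
With (t - 4) = 1/2: p(9/2) = 1751/448.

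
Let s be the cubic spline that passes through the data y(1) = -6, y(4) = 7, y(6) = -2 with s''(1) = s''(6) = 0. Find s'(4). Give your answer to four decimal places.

Let M_i = s''(x_i). Step sizes h_i = 3, 2; slopes of the chords Δ_i = (y_(i+1) - y_i)/h_i = 13/3, -9/2.
  3·M_0 + 10·M_1 + 2·M_2 = 6(Δ_1 - Δ_0) = -53
Natural end conditions: M_0 = M_2 = 0.
Solving: M_0 = 0, M_1 = -53/10, M_2 = 0.
On [4, 6], s'(x) = b_1 + 2c_1·(x - 4) + 3d_1·(x - 4)² with b_1 = Δ_1 - h_1(2M_1 + M_2)/6 = -29/30, c_1 = M_1/2 = -53/20, d_1 = (M_2 - M_1)/(6h_1) = 53/120. So s'(4) = -29/30.

-0.9667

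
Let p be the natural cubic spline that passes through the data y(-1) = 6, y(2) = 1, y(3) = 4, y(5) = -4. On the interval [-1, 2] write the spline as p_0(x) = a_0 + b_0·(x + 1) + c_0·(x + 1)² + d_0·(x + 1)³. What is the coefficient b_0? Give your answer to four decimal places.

With m_i denoting the second derivative at x_i, h_i = 3, 1, 2, and Δ_i = (y_(i+1) − y_i)/h_i = -5/3, 3, -4:
  3·m_0 + 8·m_1 + 1·m_2 = 6(Δ_1 - Δ_0) = 28
  1·m_1 + 6·m_2 + 2·m_3 = 6(Δ_2 - Δ_1) = -42
Natural end conditions: m_0 = m_3 = 0.
Solving the tridiagonal system: m_0 = 0, m_1 = 210/47, m_2 = -364/47, m_3 = 0.
On [-1, 2], with p_0(x) = a_0 + b_0·(x + 1) + c_0·(x + 1)² + d_0·(x + 1)³: c_0 = m_0/2 = 0, d_0 = (m_1 - m_0)/(6h_0) = 35/141, b_0 = Δ_0 - h_0(2m_0 + m_1)/6 = -550/141.

-3.9007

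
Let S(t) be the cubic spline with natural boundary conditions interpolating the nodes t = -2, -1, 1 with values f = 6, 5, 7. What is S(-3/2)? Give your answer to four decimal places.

Let σ_i = S''(x_i). Step sizes h_i = 1, 2; slopes of the chords Δ_i = (y_(i+1) - y_i)/h_i = -1, 1.
  1·σ_0 + 6·σ_1 + 2·σ_2 = 6(Δ_1 - Δ_0) = 12
Natural end conditions: σ_0 = σ_2 = 0.
Solving: σ_0 = 0, σ_1 = 2, σ_2 = 0.
On [-2, -1], S(t) = 6 - 4/3·(t + 2) + 0·(t + 2)² + 1/3·(t + 2)³.
With (t + 2) = 1/2: S(-3/2) = 43/8.

5.3750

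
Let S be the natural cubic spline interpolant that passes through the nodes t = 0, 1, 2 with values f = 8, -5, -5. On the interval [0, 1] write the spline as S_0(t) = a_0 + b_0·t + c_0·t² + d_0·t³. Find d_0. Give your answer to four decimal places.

Put M_i = S'' at the i-th knot. Here h = (1, 1) and Δ = (-13, 0), so the interior equations h_(i-1)·M_(i-1) + 2(h_(i-1)+h_i)·M_i + h_i·M_(i+1) = 6(Δ_i − Δ_(i-1)) read
  1·M_0 + 4·M_1 + 1·M_2 = 6(Δ_1 - Δ_0) = 78
Natural end conditions: M_0 = M_2 = 0.
Hence M_0 = 0, M_1 = 39/2, M_2 = 0.
On [0, 1], with S_0(t) = a_0 + b_0·t + c_0·t² + d_0·t³: c_0 = M_0/2 = 0, d_0 = (M_1 - M_0)/(6h_0) = 13/4, b_0 = Δ_0 - h_0(2M_0 + M_1)/6 = -65/4.

3.2500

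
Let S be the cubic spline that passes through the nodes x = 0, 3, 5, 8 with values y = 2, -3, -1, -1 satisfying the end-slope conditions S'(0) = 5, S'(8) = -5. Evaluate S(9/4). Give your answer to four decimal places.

Let M_i = S''(x_i). Step sizes h_i = 3, 2, 3; slopes of the chords Δ_i = (y_(i+1) - y_i)/h_i = -5/3, 1, 0.
  3·M_0 + 10·M_1 + 2·M_2 = 6(Δ_1 - Δ_0) = 16
  2·M_1 + 10·M_2 + 3·M_3 = 6(Δ_2 - Δ_1) = -6
Clamped end conditions give two more equations: 2h_0·M_0 + h_0·M_1 = 6(Δ_0 - S'(0)) = -40 and h_2·M_2 + 2h_2·M_3 = 6(S'(8) - Δ_2) = -30.
Solving the tridiagonal system: M_0 = -2396/273, M_1 = 384/91, M_2 = 6/91, M_3 = -458/91.
On [0, 3], S(x) = 2 + 5·x - 1198/273·x² + 1774/2457·x³.
With x = 9/4: S(9/4) = -2159/2912.

-0.7414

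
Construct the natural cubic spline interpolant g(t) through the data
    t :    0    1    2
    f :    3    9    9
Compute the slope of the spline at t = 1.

With M_i denoting the second derivative at x_i, h_i = 1, 1, and Δ_i = (y_(i+1) − y_i)/h_i = 6, 0:
  1·M_0 + 4·M_1 + 1·M_2 = 6(Δ_1 - Δ_0) = -36
Natural end conditions: M_0 = M_2 = 0.
Hence M_0 = 0, M_1 = -9, M_2 = 0.
On [1, 2], g'(t) = b_1 + 2c_1·(t - 1) + 3d_1·(t - 1)² with b_1 = Δ_1 - h_1(2M_1 + M_2)/6 = 3, c_1 = M_1/2 = -9/2, d_1 = (M_2 - M_1)/(6h_1) = 3/2. So g'(1) = 3.

3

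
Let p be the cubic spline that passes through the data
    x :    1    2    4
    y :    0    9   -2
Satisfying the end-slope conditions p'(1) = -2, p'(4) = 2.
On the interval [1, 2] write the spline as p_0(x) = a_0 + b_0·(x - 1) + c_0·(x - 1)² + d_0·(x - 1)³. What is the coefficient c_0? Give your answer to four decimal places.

24.4167

With m_i denoting the second derivative at x_i, h_i = 1, 2, and Δ_i = (y_(i+1) − y_i)/h_i = 9, -11/2:
  1·m_0 + 6·m_1 + 2·m_2 = 6(Δ_1 - Δ_0) = -87
Clamped end conditions give two more equations: 2h_0·m_0 + h_0·m_1 = 6(Δ_0 - p'(1)) = 66 and h_1·m_1 + 2h_1·m_2 = 6(p'(4) - Δ_1) = 45.
Solving the tridiagonal system: m_0 = 293/6, m_1 = -95/3, m_2 = 325/12.
On [1, 2], with p_0(x) = a_0 + b_0·(x - 1) + c_0·(x - 1)² + d_0·(x - 1)³: c_0 = m_0/2 = 293/12, d_0 = (m_1 - m_0)/(6h_0) = -161/12, b_0 = Δ_0 - h_0(2m_0 + m_1)/6 = -2.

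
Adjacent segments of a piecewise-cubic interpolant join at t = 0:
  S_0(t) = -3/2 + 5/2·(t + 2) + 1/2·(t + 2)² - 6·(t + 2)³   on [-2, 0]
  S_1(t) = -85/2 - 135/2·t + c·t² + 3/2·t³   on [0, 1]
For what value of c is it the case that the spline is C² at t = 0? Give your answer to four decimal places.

-35.5000

S_0''(t) = 1 - 36·(t + 2), so S_0''(0) = -71. On the right, S_1''(0) = 2c, so c = -71/2.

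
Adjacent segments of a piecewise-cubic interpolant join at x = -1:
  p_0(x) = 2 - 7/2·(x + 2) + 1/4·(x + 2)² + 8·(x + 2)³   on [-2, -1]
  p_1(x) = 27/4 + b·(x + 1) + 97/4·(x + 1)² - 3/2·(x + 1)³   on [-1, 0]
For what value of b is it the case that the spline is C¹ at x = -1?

p_0'(x) = -7/2 + 1/2·(x + 2) + 24·(x + 2)², so p_0'(-1) = 21. On the right, p_1'(-1) = b, so b = 21.

21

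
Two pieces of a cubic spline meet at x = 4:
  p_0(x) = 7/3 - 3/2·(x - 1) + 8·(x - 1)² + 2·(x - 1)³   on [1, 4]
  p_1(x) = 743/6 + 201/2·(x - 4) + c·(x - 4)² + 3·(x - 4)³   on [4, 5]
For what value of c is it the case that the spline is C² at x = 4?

p_0''(x) = 16 + 12·(x - 1), so p_0''(4) = 52. On the right, p_1''(4) = 2c, so c = 26.

26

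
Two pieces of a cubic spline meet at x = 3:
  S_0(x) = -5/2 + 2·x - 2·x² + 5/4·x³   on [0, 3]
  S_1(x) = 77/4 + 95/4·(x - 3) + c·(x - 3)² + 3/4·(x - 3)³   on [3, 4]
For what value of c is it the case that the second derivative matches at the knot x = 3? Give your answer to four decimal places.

9.2500

S_0''(x) = -4 + 15/2·x, so S_0''(3) = 37/2. On the right, S_1''(3) = 2c, so c = 37/4.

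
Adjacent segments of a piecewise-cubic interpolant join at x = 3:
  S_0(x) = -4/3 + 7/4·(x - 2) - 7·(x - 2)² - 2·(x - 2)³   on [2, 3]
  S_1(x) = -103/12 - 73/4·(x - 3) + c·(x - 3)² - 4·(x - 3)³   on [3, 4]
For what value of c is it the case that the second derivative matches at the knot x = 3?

S_0''(x) = -14 - 12·(x - 2), so S_0''(3) = -26. On the right, S_1''(3) = 2c, so c = -13.

-13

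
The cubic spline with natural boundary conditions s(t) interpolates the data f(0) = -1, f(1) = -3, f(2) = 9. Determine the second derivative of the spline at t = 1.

21

Write M_i for s''(x_i). With h_i = 1, 1 and divided differences Δ_i = -2, 12, the continuity of s' gives the tridiagonal system
  1·M_0 + 4·M_1 + 1·M_2 = 6(Δ_1 - Δ_0) = 84
Natural end conditions: M_0 = M_2 = 0.
Solving: M_0 = 0, M_1 = 21, M_2 = 0.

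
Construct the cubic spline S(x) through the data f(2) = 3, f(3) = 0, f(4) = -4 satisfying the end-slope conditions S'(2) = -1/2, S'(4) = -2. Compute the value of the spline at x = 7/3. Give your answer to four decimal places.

2.4907

Put m_i = S'' at the i-th knot. Here h = (1, 1) and Δ = (-3, -4), so the interior equations h_(i-1)·m_(i-1) + 2(h_(i-1)+h_i)·m_i + h_i·m_(i+1) = 6(Δ_i − Δ_(i-1)) read
  1·m_0 + 4·m_1 + 1·m_2 = 6(Δ_1 - Δ_0) = -6
Clamped end conditions give two more equations: 2h_0·m_0 + h_0·m_1 = 6(Δ_0 - S'(2)) = -15 and h_1·m_1 + 2h_1·m_2 = 6(S'(4) - Δ_1) = 12.
Hence m_0 = -27/4, m_1 = -3/2, m_2 = 27/4.
On [2, 3], S(x) = 3 - 1/2·(x - 2) - 27/8·(x - 2)² + 7/8·(x - 2)³.
With (x - 2) = 1/3: S(7/3) = 269/108.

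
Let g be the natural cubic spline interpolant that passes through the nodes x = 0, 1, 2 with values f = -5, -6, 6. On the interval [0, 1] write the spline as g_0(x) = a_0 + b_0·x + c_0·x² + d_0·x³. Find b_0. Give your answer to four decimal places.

-4.2500

Let σ_i = g''(x_i). Step sizes h_i = 1, 1; slopes of the chords Δ_i = (y_(i+1) - y_i)/h_i = -1, 12.
  1·σ_0 + 4·σ_1 + 1·σ_2 = 6(Δ_1 - Δ_0) = 78
Natural end conditions: σ_0 = σ_2 = 0.
Solving: σ_0 = 0, σ_1 = 39/2, σ_2 = 0.
On [0, 1], with g_0(x) = a_0 + b_0·x + c_0·x² + d_0·x³: c_0 = σ_0/2 = 0, d_0 = (σ_1 - σ_0)/(6h_0) = 13/4, b_0 = Δ_0 - h_0(2σ_0 + σ_1)/6 = -17/4.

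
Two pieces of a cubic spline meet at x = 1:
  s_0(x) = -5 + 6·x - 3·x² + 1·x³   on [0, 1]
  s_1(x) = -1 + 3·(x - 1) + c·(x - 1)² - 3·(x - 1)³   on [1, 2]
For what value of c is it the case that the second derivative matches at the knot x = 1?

0

s_0''(x) = -6 + 6·x, so s_0''(1) = 0. On the right, s_1''(1) = 2c, so c = 0.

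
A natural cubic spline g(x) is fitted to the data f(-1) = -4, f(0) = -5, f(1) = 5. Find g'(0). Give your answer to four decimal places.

4.5000

Write σ_i for g''(x_i). With h_i = 1, 1 and divided differences Δ_i = -1, 10, the continuity of g' gives the tridiagonal system
  1·σ_0 + 4·σ_1 + 1·σ_2 = 6(Δ_1 - Δ_0) = 66
Natural end conditions: σ_0 = σ_2 = 0.
Forward elimination and back-substitution give σ_0 = 0, σ_1 = 33/2, σ_2 = 0.
On [0, 1], g'(x) = b_1 + 2c_1·x + 3d_1·x² with b_1 = Δ_1 - h_1(2σ_1 + σ_2)/6 = 9/2, c_1 = σ_1/2 = 33/4, d_1 = (σ_2 - σ_1)/(6h_1) = -11/4. So g'(0) = 9/2.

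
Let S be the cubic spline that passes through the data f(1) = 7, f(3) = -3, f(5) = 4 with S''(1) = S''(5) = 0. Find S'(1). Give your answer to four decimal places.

Let M_i = S''(x_i). Step sizes h_i = 2, 2; slopes of the chords Δ_i = (y_(i+1) - y_i)/h_i = -5, 7/2.
  2·M_0 + 8·M_1 + 2·M_2 = 6(Δ_1 - Δ_0) = 51
Natural end conditions: M_0 = M_2 = 0.
Solving: M_0 = 0, M_1 = 51/8, M_2 = 0.
On [1, 3], S'(x) = b_0 + 2c_0·(x - 1) + 3d_0·(x - 1)² with b_0 = Δ_0 - h_0(2M_0 + M_1)/6 = -57/8, c_0 = M_0/2 = 0, d_0 = (M_1 - M_0)/(6h_0) = 17/32. So S'(1) = -57/8.

-7.1250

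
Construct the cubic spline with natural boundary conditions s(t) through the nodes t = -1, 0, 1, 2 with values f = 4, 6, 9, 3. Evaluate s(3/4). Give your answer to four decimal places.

8.8563

Put m_i = s'' at the i-th knot. Here h = (1, 1, 1) and Δ = (2, 3, -6), so the interior equations h_(i-1)·m_(i-1) + 2(h_(i-1)+h_i)·m_i + h_i·m_(i+1) = 6(Δ_i − Δ_(i-1)) read
  1·m_0 + 4·m_1 + 1·m_2 = 6(Δ_1 - Δ_0) = 6
  1·m_1 + 4·m_2 + 1·m_3 = 6(Δ_2 - Δ_1) = -54
Natural end conditions: m_0 = m_3 = 0.
Forward elimination and back-substitution give m_0 = 0, m_1 = 26/5, m_2 = -74/5, m_3 = 0.
On [0, 1], s(t) = 6 + 56/15·t + 13/5·t² - 10/3·t³.
With t = 3/4: s(3/4) = 1417/160.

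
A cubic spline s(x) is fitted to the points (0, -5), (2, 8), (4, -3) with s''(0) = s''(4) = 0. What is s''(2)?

-9

Write m_i for s''(x_i). With h_i = 2, 2 and divided differences Δ_i = 13/2, -11/2, the continuity of s' gives the tridiagonal system
  2·m_0 + 8·m_1 + 2·m_2 = 6(Δ_1 - Δ_0) = -72
Natural end conditions: m_0 = m_2 = 0.
Forward elimination and back-substitution give m_0 = 0, m_1 = -9, m_2 = 0.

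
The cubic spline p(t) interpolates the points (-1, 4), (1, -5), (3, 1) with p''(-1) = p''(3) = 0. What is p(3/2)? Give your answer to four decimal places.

-4.7305

Let m_i = p''(x_i). Step sizes h_i = 2, 2; slopes of the chords Δ_i = (y_(i+1) - y_i)/h_i = -9/2, 3.
  2·m_0 + 8·m_1 + 2·m_2 = 6(Δ_1 - Δ_0) = 45
Natural end conditions: m_0 = m_2 = 0.
Forward elimination and back-substitution give m_0 = 0, m_1 = 45/8, m_2 = 0.
On [1, 3], p(t) = -5 - 3/4·(t - 1) + 45/16·(t - 1)² - 15/32·(t - 1)³.
With (t - 1) = 1/2: p(3/2) = -1211/256.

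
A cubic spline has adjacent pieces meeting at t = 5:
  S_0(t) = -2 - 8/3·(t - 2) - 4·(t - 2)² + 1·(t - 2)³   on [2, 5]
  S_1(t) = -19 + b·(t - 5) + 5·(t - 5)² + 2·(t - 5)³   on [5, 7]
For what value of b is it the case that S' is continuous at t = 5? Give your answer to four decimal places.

S_0'(t) = -8/3 - 8·(t - 2) + 3·(t - 2)², so S_0'(5) = 1/3. On the right, S_1'(5) = b, so b = 1/3.

0.3333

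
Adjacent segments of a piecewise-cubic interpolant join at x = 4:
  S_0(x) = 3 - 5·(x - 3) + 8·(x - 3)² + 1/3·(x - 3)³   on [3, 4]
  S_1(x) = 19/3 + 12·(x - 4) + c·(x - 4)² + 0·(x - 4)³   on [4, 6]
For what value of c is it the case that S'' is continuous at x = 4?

S_0''(x) = 16 + 2·(x - 3), so S_0''(4) = 18. On the right, S_1''(4) = 2c, so c = 9.

9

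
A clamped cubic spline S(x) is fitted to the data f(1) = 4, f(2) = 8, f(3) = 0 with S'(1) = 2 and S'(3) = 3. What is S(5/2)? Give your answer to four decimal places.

Write M_i for S''(x_i). With h_i = 1, 1 and divided differences Δ_i = 4, -8, the continuity of S' gives the tridiagonal system
  1·M_0 + 4·M_1 + 1·M_2 = 6(Δ_1 - Δ_0) = -72
Clamped end conditions give two more equations: 2h_0·M_0 + h_0·M_1 = 6(Δ_0 - S'(1)) = 12 and h_1·M_1 + 2h_1·M_2 = 6(S'(3) - Δ_1) = 66.
Hence M_0 = 49/2, M_1 = -37, M_2 = 103/2.
On [2, 3], S(x) = 8 - 17/4·(x - 2) - 37/2·(x - 2)² + 59/4·(x - 2)³.
With (x - 2) = 1/2: S(5/2) = 99/32.

3.0938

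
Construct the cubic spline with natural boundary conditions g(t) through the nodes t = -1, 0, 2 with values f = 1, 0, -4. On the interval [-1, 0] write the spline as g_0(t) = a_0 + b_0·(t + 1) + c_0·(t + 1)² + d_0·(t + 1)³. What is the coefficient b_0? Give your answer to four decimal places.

Write m_i for g''(x_i). With h_i = 1, 2 and divided differences Δ_i = -1, -2, the continuity of g' gives the tridiagonal system
  1·m_0 + 6·m_1 + 2·m_2 = 6(Δ_1 - Δ_0) = -6
Natural end conditions: m_0 = m_2 = 0.
Solving: m_0 = 0, m_1 = -1, m_2 = 0.
On [-1, 0], with g_0(t) = a_0 + b_0·(t + 1) + c_0·(t + 1)² + d_0·(t + 1)³: c_0 = m_0/2 = 0, d_0 = (m_1 - m_0)/(6h_0) = -1/6, b_0 = Δ_0 - h_0(2m_0 + m_1)/6 = -5/6.

-0.8333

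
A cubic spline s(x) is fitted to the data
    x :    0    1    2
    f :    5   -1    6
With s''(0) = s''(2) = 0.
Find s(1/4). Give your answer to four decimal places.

Let σ_i = s''(x_i). Step sizes h_i = 1, 1; slopes of the chords Δ_i = (y_(i+1) - y_i)/h_i = -6, 7.
  1·σ_0 + 4·σ_1 + 1·σ_2 = 6(Δ_1 - Δ_0) = 78
Natural end conditions: σ_0 = σ_2 = 0.
Solving the tridiagonal system: σ_0 = 0, σ_1 = 39/2, σ_2 = 0.
On [0, 1], s(x) = 5 - 37/4·x + 0·x² + 13/4·x³.
With x = 1/4: s(1/4) = 701/256.

2.7383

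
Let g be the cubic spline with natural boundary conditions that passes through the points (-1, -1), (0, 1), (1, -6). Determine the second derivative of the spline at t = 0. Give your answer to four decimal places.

-13.5000

Put m_i = g'' at the i-th knot. Here h = (1, 1) and Δ = (2, -7), so the interior equations h_(i-1)·m_(i-1) + 2(h_(i-1)+h_i)·m_i + h_i·m_(i+1) = 6(Δ_i − Δ_(i-1)) read
  1·m_0 + 4·m_1 + 1·m_2 = 6(Δ_1 - Δ_0) = -54
Natural end conditions: m_0 = m_2 = 0.
Hence m_0 = 0, m_1 = -27/2, m_2 = 0.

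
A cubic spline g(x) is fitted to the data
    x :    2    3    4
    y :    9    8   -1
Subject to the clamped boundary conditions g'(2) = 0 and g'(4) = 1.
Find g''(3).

-25

Put M_i = g'' at the i-th knot. Here h = (1, 1) and Δ = (-1, -9), so the interior equations h_(i-1)·M_(i-1) + 2(h_(i-1)+h_i)·M_i + h_i·M_(i+1) = 6(Δ_i − Δ_(i-1)) read
  1·M_0 + 4·M_1 + 1·M_2 = 6(Δ_1 - Δ_0) = -48
Clamped end conditions give two more equations: 2h_0·M_0 + h_0·M_1 = 6(Δ_0 - g'(2)) = -6 and h_1·M_1 + 2h_1·M_2 = 6(g'(4) - Δ_1) = 60.
Solving the tridiagonal system: M_0 = 19/2, M_1 = -25, M_2 = 85/2.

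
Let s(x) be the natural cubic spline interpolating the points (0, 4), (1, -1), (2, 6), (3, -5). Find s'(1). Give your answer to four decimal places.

3.8000

Let σ_i = s''(x_i). Step sizes h_i = 1, 1, 1; slopes of the chords Δ_i = (y_(i+1) - y_i)/h_i = -5, 7, -11.
  1·σ_0 + 4·σ_1 + 1·σ_2 = 6(Δ_1 - Δ_0) = 72
  1·σ_1 + 4·σ_2 + 1·σ_3 = 6(Δ_2 - Δ_1) = -108
Natural end conditions: σ_0 = σ_3 = 0.
Hence σ_0 = 0, σ_1 = 132/5, σ_2 = -168/5, σ_3 = 0.
On [1, 2], s'(x) = b_1 + 2c_1·(x - 1) + 3d_1·(x - 1)² with b_1 = Δ_1 - h_1(2σ_1 + σ_2)/6 = 19/5, c_1 = σ_1/2 = 66/5, d_1 = (σ_2 - σ_1)/(6h_1) = -10. So s'(1) = 19/5.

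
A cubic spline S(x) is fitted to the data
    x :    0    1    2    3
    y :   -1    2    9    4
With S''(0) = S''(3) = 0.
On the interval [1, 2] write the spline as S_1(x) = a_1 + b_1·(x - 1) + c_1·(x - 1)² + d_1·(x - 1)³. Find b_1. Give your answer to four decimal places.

6.7333

With m_i denoting the second derivative at x_i, h_i = 1, 1, 1, and Δ_i = (y_(i+1) − y_i)/h_i = 3, 7, -5:
  1·m_0 + 4·m_1 + 1·m_2 = 6(Δ_1 - Δ_0) = 24
  1·m_1 + 4·m_2 + 1·m_3 = 6(Δ_2 - Δ_1) = -72
Natural end conditions: m_0 = m_3 = 0.
Solving: m_0 = 0, m_1 = 56/5, m_2 = -104/5, m_3 = 0.
On [1, 2], with S_1(x) = a_1 + b_1·(x - 1) + c_1·(x - 1)² + d_1·(x - 1)³: c_1 = m_1/2 = 28/5, d_1 = (m_2 - m_1)/(6h_1) = -16/3, b_1 = Δ_1 - h_1(2m_1 + m_2)/6 = 101/15.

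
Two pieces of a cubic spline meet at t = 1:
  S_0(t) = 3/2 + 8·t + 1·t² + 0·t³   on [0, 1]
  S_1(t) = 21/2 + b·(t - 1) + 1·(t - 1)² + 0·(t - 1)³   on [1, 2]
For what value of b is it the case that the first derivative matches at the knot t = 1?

S_0'(t) = 8 + 2·t + 0·t², so S_0'(1) = 10. On the right, S_1'(1) = b, so b = 10.

10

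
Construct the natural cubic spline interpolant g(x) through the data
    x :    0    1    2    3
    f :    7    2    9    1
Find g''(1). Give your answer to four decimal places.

25.2000

Let m_i = g''(x_i). Step sizes h_i = 1, 1, 1; slopes of the chords Δ_i = (y_(i+1) - y_i)/h_i = -5, 7, -8.
  1·m_0 + 4·m_1 + 1·m_2 = 6(Δ_1 - Δ_0) = 72
  1·m_1 + 4·m_2 + 1·m_3 = 6(Δ_2 - Δ_1) = -90
Natural end conditions: m_0 = m_3 = 0.
Forward elimination and back-substitution give m_0 = 0, m_1 = 126/5, m_2 = -144/5, m_3 = 0.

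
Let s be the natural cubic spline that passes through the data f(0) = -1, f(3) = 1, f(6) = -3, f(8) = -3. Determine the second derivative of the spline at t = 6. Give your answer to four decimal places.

Let m_i = s''(x_i). Step sizes h_i = 3, 3, 2; slopes of the chords Δ_i = (y_(i+1) - y_i)/h_i = 2/3, -4/3, 0.
  3·m_0 + 12·m_1 + 3·m_2 = 6(Δ_1 - Δ_0) = -12
  3·m_1 + 10·m_2 + 2·m_3 = 6(Δ_2 - Δ_1) = 8
Natural end conditions: m_0 = m_3 = 0.
Solving the tridiagonal system: m_0 = 0, m_1 = -48/37, m_2 = 44/37, m_3 = 0.

1.1892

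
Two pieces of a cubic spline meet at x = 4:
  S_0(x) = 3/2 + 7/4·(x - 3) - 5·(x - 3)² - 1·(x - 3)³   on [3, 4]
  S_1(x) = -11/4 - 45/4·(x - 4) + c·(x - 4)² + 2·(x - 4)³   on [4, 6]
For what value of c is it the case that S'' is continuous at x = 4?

-8

S_0''(x) = -10 - 6·(x - 3), so S_0''(4) = -16. On the right, S_1''(4) = 2c, so c = -8.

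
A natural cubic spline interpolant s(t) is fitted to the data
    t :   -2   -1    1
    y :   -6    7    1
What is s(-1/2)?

9

Let M_i = s''(x_i). Step sizes h_i = 1, 2; slopes of the chords Δ_i = (y_(i+1) - y_i)/h_i = 13, -3.
  1·M_0 + 6·M_1 + 2·M_2 = 6(Δ_1 - Δ_0) = -96
Natural end conditions: M_0 = M_2 = 0.
Hence M_0 = 0, M_1 = -16, M_2 = 0.
On [-1, 1], s(t) = 7 + 23/3·(t + 1) - 8·(t + 1)² + 4/3·(t + 1)³.
With (t + 1) = 1/2: s(-1/2) = 9.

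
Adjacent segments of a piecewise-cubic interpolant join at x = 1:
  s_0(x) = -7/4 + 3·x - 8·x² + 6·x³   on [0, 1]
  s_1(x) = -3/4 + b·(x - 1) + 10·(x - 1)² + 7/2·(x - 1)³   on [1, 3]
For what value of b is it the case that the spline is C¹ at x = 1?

5

s_0'(x) = 3 - 16·x + 18·x², so s_0'(1) = 5. On the right, s_1'(1) = b, so b = 5.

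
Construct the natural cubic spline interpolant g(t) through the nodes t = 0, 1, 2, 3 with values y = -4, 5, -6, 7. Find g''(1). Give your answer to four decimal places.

Write M_i for g''(x_i). With h_i = 1, 1, 1 and divided differences Δ_i = 9, -11, 13, the continuity of g' gives the tridiagonal system
  1·M_0 + 4·M_1 + 1·M_2 = 6(Δ_1 - Δ_0) = -120
  1·M_1 + 4·M_2 + 1·M_3 = 6(Δ_2 - Δ_1) = 144
Natural end conditions: M_0 = M_3 = 0.
Hence M_0 = 0, M_1 = -208/5, M_2 = 232/5, M_3 = 0.

-41.6000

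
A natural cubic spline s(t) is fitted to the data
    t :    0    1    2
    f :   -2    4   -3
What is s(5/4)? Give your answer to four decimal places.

Put M_i = s'' at the i-th knot. Here h = (1, 1) and Δ = (6, -7), so the interior equations h_(i-1)·M_(i-1) + 2(h_(i-1)+h_i)·M_i + h_i·M_(i+1) = 6(Δ_i − Δ_(i-1)) read
  1·M_0 + 4·M_1 + 1·M_2 = 6(Δ_1 - Δ_0) = -78
Natural end conditions: M_0 = M_2 = 0.
Solving: M_0 = 0, M_1 = -39/2, M_2 = 0.
On [1, 2], s(t) = 4 - 1/2·(t - 1) - 39/4·(t - 1)² + 13/4·(t - 1)³.
With (t - 1) = 1/4: s(5/4) = 849/256.

3.3164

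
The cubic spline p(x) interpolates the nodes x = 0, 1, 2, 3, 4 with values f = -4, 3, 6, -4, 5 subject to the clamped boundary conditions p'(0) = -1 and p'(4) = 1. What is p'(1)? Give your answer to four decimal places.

9.7321

Put σ_i = p'' at the i-th knot. Here h = (1, 1, 1, 1) and Δ = (7, 3, -10, 9), so the interior equations h_(i-1)·σ_(i-1) + 2(h_(i-1)+h_i)·σ_i + h_i·σ_(i+1) = 6(Δ_i − Δ_(i-1)) read
  1·σ_0 + 4·σ_1 + 1·σ_2 = 6(Δ_1 - Δ_0) = -24
  1·σ_1 + 4·σ_2 + 1·σ_3 = 6(Δ_2 - Δ_1) = -78
  1·σ_2 + 4·σ_3 + 1·σ_4 = 6(Δ_3 - Δ_2) = 114
Clamped end conditions give two more equations: 2h_0·σ_0 + h_0·σ_1 = 6(Δ_0 - p'(0)) = 48 and h_3·σ_3 + 2h_3·σ_4 = 6(p'(4) - Δ_3) = -48.
Solving: σ_0 = 743/28, σ_1 = -71/14, σ_2 = -121/4, σ_3 = 673/14, σ_4 = -1345/28.
On [1, 2], p'(x) = b_1 + 2c_1·(x - 1) + 3d_1·(x - 1)² with b_1 = Δ_1 - h_1(2σ_1 + σ_2)/6 = 545/56, c_1 = σ_1/2 = -71/28, d_1 = (σ_2 - σ_1)/(6h_1) = -235/56. So p'(1) = 545/56.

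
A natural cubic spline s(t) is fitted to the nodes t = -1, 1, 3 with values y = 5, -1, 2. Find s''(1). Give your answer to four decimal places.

3.3750

Put m_i = s'' at the i-th knot. Here h = (2, 2) and Δ = (-3, 3/2), so the interior equations h_(i-1)·m_(i-1) + 2(h_(i-1)+h_i)·m_i + h_i·m_(i+1) = 6(Δ_i − Δ_(i-1)) read
  2·m_0 + 8·m_1 + 2·m_2 = 6(Δ_1 - Δ_0) = 27
Natural end conditions: m_0 = m_2 = 0.
Hence m_0 = 0, m_1 = 27/8, m_2 = 0.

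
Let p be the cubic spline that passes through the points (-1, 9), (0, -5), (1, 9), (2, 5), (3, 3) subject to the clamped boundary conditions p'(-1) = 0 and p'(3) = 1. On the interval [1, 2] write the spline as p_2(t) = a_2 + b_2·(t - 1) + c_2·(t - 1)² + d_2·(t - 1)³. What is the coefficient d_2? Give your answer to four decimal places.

Let σ_i = p''(x_i). Step sizes h_i = 1, 1, 1, 1; slopes of the chords Δ_i = (y_(i+1) - y_i)/h_i = -14, 14, -4, -2.
  1·σ_0 + 4·σ_1 + 1·σ_2 = 6(Δ_1 - Δ_0) = 168
  1·σ_1 + 4·σ_2 + 1·σ_3 = 6(Δ_2 - Δ_1) = -108
  1·σ_2 + 4·σ_3 + 1·σ_4 = 6(Δ_3 - Δ_2) = 12
Clamped end conditions give two more equations: 2h_0·σ_0 + h_0·σ_1 = 6(Δ_0 - p'(-1)) = -84 and h_3·σ_3 + 2h_3·σ_4 = 6(p'(3) - Δ_3) = 18.
Hence σ_0 = -2213/28, σ_1 = 1037/14, σ_2 = -197/4, σ_3 = 209/14, σ_4 = 43/28.
On [1, 2], with p_2(t) = a_2 + b_2·(t - 1) + c_2·(t - 1)² + d_2·(t - 1)³: c_2 = σ_2/2 = -197/8, d_2 = (σ_3 - σ_2)/(6h_2) = 599/56, b_2 = Δ_2 - h_2(2σ_2 + σ_3)/6 = 139/14.

10.6964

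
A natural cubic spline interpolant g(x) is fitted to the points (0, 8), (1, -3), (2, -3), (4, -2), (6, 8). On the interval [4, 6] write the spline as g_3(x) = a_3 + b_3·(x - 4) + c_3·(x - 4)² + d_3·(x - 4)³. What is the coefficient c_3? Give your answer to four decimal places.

2.1696

Put m_i = g'' at the i-th knot. Here h = (1, 1, 2, 2) and Δ = (-11, 0, 1/2, 5), so the interior equations h_(i-1)·m_(i-1) + 2(h_(i-1)+h_i)·m_i + h_i·m_(i+1) = 6(Δ_i − Δ_(i-1)) read
  1·m_0 + 4·m_1 + 1·m_2 = 6(Δ_1 - Δ_0) = 66
  1·m_1 + 6·m_2 + 2·m_3 = 6(Δ_2 - Δ_1) = 3
  2·m_2 + 8·m_3 + 2·m_4 = 6(Δ_3 - Δ_2) = 27
Natural end conditions: m_0 = m_4 = 0.
Solving the tridiagonal system: m_0 = 0, m_1 = 489/28, m_2 = -27/7, m_3 = 243/56, m_4 = 0.
On [4, 6], with g_3(x) = a_3 + b_3·(x - 4) + c_3·(x - 4)² + d_3·(x - 4)³: c_3 = m_3/2 = 243/112, d_3 = (m_4 - m_3)/(6h_3) = -81/224, b_3 = Δ_3 - h_3(2m_3 + m_4)/6 = 59/28.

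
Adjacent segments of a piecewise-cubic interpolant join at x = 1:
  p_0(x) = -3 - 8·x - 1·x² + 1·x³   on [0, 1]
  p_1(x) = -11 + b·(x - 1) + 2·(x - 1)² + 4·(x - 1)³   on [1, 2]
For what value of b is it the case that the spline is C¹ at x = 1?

p_0'(x) = -8 - 2·x + 3·x², so p_0'(1) = -7. On the right, p_1'(1) = b, so b = -7.

-7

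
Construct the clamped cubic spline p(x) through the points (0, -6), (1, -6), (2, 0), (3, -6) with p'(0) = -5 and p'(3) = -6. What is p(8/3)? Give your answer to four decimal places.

Put M_i = p'' at the i-th knot. Here h = (1, 1, 1) and Δ = (0, 6, -6), so the interior equations h_(i-1)·M_(i-1) + 2(h_(i-1)+h_i)·M_i + h_i·M_(i+1) = 6(Δ_i − Δ_(i-1)) read
  1·M_0 + 4·M_1 + 1·M_2 = 6(Δ_1 - Δ_0) = 36
  1·M_1 + 4·M_2 + 1·M_3 = 6(Δ_2 - Δ_1) = -72
Clamped end conditions give two more equations: 2h_0·M_0 + h_0·M_1 = 6(Δ_0 - p'(0)) = 30 and h_2·M_2 + 2h_2·M_3 = 6(p'(3) - Δ_2) = 0.
Solving the tridiagonal system: M_0 = 128/15, M_1 = 194/15, M_2 = -364/15, M_3 = 182/15.
On [2, 3], p(x) = 0 + 1/15·(x - 2) - 182/15·(x - 2)² + 91/15·(x - 2)³.
With (x - 2) = 2/3: p(8/3) = -1438/405.

-3.5506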